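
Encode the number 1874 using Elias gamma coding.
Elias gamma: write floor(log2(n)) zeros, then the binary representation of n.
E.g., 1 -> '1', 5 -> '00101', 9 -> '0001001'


num_bits = floor(log2(1874)) + 1 = 11
leading_zeros = num_bits - 1 = 10
binary(1874) = 11101010010

Elias gamma(1874) = '0000000000' + '11101010010' = 000000000011101010010 (21 bits)


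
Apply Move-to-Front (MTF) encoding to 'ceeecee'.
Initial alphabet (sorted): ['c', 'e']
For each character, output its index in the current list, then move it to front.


MTF encoding:
'c': index 0 in ['c', 'e'] -> ['c', 'e']
'e': index 1 in ['c', 'e'] -> ['e', 'c']
'e': index 0 in ['e', 'c'] -> ['e', 'c']
'e': index 0 in ['e', 'c'] -> ['e', 'c']
'c': index 1 in ['e', 'c'] -> ['c', 'e']
'e': index 1 in ['c', 'e'] -> ['e', 'c']
'e': index 0 in ['e', 'c'] -> ['e', 'c']


Output: [0, 1, 0, 0, 1, 1, 0]


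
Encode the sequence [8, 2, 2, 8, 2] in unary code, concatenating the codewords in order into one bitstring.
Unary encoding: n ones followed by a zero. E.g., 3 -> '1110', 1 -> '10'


Encode each number as n ones followed by a terminating 0:
  8 -> 111111110 (9 bits)
  2 -> 110 (3 bits)
  2 -> 110 (3 bits)
  8 -> 111111110 (9 bits)
  2 -> 110 (3 bits)
Total length = 9 + 3 + 3 + 9 + 3 = 27 bits.

Unary([8, 2, 2, 8, 2]) = 111111110110110111111110110 (27 bits)


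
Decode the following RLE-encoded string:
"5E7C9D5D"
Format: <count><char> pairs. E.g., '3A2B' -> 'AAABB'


Expanding each <count><char> pair:
  5E -> 'EEEEE'
  7C -> 'CCCCCCC'
  9D -> 'DDDDDDDDD'
  5D -> 'DDDDD'

Decoded = EEEEECCCCCCCDDDDDDDDDDDDDD


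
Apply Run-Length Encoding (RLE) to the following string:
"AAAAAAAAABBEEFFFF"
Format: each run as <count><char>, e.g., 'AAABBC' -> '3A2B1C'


Scanning runs left to right:
  i=0: run of 'A' x 9 -> '9A'
  i=9: run of 'B' x 2 -> '2B'
  i=11: run of 'E' x 2 -> '2E'
  i=13: run of 'F' x 4 -> '4F'

RLE = 9A2B2E4F


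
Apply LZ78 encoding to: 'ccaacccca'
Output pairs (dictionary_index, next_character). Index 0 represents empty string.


LZ78 encoding steps:
Dictionary: {0: ''}
Step 1: w='' (idx 0), next='c' -> output (0, 'c'), add 'c' as idx 1
Step 2: w='c' (idx 1), next='a' -> output (1, 'a'), add 'ca' as idx 2
Step 3: w='' (idx 0), next='a' -> output (0, 'a'), add 'a' as idx 3
Step 4: w='c' (idx 1), next='c' -> output (1, 'c'), add 'cc' as idx 4
Step 5: w='cc' (idx 4), next='a' -> output (4, 'a'), add 'cca' as idx 5


Encoded: [(0, 'c'), (1, 'a'), (0, 'a'), (1, 'c'), (4, 'a')]


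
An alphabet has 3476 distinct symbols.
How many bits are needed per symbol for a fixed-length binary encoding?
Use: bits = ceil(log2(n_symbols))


log2(3476) = 11.7632
Bracket: 2^11 = 2048 < 3476 <= 2^12 = 4096
So ceil(log2(3476)) = 12

bits = ceil(log2(3476)) = ceil(11.7632) = 12 bits


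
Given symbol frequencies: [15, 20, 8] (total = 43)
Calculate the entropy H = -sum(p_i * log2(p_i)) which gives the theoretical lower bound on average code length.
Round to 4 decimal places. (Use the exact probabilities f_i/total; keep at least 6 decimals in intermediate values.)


Per-symbol terms -p_i * log2(p_i) with p_i = f_i/43:
  p = 15/43 = 0.348837: log2(p) = -1.519374, -p*log2(p) = 0.530014
  p = 20/43 = 0.465116: log2(p) = -1.104337, -p*log2(p) = 0.513645
  p = 8/43 = 0.186047: log2(p) = -2.426265, -p*log2(p) = 0.451398
H = 0.530014 + 0.513645 + 0.451398 = 1.495057

H = 1.4951 bits/symbol


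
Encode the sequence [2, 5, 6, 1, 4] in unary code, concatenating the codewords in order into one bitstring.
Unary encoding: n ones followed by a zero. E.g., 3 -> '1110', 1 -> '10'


Encode each number as n ones followed by a terminating 0:
  2 -> 110 (3 bits)
  5 -> 111110 (6 bits)
  6 -> 1111110 (7 bits)
  1 -> 10 (2 bits)
  4 -> 11110 (5 bits)
Total length = 3 + 6 + 7 + 2 + 5 = 23 bits.

Unary([2, 5, 6, 1, 4]) = 11011111011111101011110 (23 bits)


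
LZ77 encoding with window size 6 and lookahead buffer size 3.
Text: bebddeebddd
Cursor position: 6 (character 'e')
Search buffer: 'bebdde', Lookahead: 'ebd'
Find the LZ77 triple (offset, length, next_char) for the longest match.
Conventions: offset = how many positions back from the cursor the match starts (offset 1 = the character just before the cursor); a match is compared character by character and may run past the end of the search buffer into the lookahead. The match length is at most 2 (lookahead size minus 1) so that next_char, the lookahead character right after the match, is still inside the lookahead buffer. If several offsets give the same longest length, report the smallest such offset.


Try each offset into the search buffer:
  offset=1 (pos 5, char 'e'): match length 1
  offset=2 (pos 4, char 'd'): match length 0
  offset=3 (pos 3, char 'd'): match length 0
  offset=4 (pos 2, char 'b'): match length 0
  offset=5 (pos 1, char 'e'): match length 2
  offset=6 (pos 0, char 'b'): match length 0
Longest match has length 2 at offset 5.
next_char = character at position 6 + 2 = 8 -> 'd'

Best match: offset=5, length=2 (matching 'eb' starting at position 1)
LZ77 triple: (5, 2, 'd')


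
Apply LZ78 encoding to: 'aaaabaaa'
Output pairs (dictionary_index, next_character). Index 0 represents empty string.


LZ78 encoding steps:
Dictionary: {0: ''}
Step 1: w='' (idx 0), next='a' -> output (0, 'a'), add 'a' as idx 1
Step 2: w='a' (idx 1), next='a' -> output (1, 'a'), add 'aa' as idx 2
Step 3: w='a' (idx 1), next='b' -> output (1, 'b'), add 'ab' as idx 3
Step 4: w='aa' (idx 2), next='a' -> output (2, 'a'), add 'aaa' as idx 4


Encoded: [(0, 'a'), (1, 'a'), (1, 'b'), (2, 'a')]


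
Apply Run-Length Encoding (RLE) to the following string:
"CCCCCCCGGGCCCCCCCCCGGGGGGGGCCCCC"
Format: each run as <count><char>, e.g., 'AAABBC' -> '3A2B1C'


Scanning runs left to right:
  i=0: run of 'C' x 7 -> '7C'
  i=7: run of 'G' x 3 -> '3G'
  i=10: run of 'C' x 9 -> '9C'
  i=19: run of 'G' x 8 -> '8G'
  i=27: run of 'C' x 5 -> '5C'

RLE = 7C3G9C8G5C


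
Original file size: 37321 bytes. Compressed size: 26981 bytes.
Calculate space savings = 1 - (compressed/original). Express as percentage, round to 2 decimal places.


ratio = compressed/original = 26981/37321 = 0.722944
savings = 1 - ratio = 1 - 0.722944 = 0.277056
as a percentage: 0.277056 * 100 = 27.71%

Space savings = 1 - 26981/37321 = 27.71%


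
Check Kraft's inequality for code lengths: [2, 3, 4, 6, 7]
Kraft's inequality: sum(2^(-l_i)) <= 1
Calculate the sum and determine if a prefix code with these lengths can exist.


Sum = 2^(-2) + 2^(-3) + 2^(-4) + 2^(-6) + 2^(-7)
    = 0.25 + 0.125 + 0.0625 + 0.015625 + 0.0078125
    = 59/128 = 0.4609375
Since 0.4609375 <= 1, Kraft's inequality IS satisfied.
A prefix code with these lengths CAN exist.

Kraft sum = 0.4609375. Satisfied.


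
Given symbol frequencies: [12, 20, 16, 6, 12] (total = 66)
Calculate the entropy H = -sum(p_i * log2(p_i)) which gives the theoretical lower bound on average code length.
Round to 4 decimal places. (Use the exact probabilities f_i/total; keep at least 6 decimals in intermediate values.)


Per-symbol terms -p_i * log2(p_i) with p_i = f_i/66:
  p = 12/66 = 0.181818: log2(p) = -2.459432, -p*log2(p) = 0.447169
  p = 20/66 = 0.303030: log2(p) = -1.722466, -p*log2(p) = 0.521959
  p = 16/66 = 0.242424: log2(p) = -2.044394, -p*log2(p) = 0.495611
  p = 6/66 = 0.090909: log2(p) = -3.459432, -p*log2(p) = 0.314494
  p = 12/66 = 0.181818: log2(p) = -2.459432, -p*log2(p) = 0.447169
H = 0.447169 + 0.521959 + 0.495611 + 0.314494 + 0.447169 = 2.226402

H = 2.2264 bits/symbol


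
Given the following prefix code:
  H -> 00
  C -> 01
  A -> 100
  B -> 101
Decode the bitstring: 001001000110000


Decoding step by step:
Bits 00 -> H
Bits 100 -> A
Bits 100 -> A
Bits 01 -> C
Bits 100 -> A
Bits 00 -> H


Decoded message: HAACAH


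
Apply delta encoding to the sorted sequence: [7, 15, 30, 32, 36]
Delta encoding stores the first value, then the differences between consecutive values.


First value: 7
Deltas:
  15 - 7 = 8
  30 - 15 = 15
  32 - 30 = 2
  36 - 32 = 4


Delta encoded: [7, 8, 15, 2, 4]


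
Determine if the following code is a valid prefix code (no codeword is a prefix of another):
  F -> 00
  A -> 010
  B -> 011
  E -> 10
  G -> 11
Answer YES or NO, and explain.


Checking each pair (does one codeword prefix another?):
  F='00' vs A='010': no prefix
  F='00' vs B='011': no prefix
  F='00' vs E='10': no prefix
  F='00' vs G='11': no prefix
  A='010' vs F='00': no prefix
  A='010' vs B='011': no prefix
  A='010' vs E='10': no prefix
  A='010' vs G='11': no prefix
  B='011' vs F='00': no prefix
  B='011' vs A='010': no prefix
  B='011' vs E='10': no prefix
  B='011' vs G='11': no prefix
  E='10' vs F='00': no prefix
  E='10' vs A='010': no prefix
  E='10' vs B='011': no prefix
  E='10' vs G='11': no prefix
  G='11' vs F='00': no prefix
  G='11' vs A='010': no prefix
  G='11' vs B='011': no prefix
  G='11' vs E='10': no prefix
No violation found over all pairs.

YES -- this is a valid prefix code. No codeword is a prefix of any other codeword.


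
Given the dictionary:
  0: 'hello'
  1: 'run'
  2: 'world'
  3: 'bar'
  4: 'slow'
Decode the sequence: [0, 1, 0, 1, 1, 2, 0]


Look up each index in the dictionary:
  0 -> 'hello'
  1 -> 'run'
  0 -> 'hello'
  1 -> 'run'
  1 -> 'run'
  2 -> 'world'
  0 -> 'hello'

Decoded: "hello run hello run run world hello"


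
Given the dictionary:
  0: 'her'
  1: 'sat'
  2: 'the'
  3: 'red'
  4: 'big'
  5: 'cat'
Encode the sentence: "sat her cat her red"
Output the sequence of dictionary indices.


Look up each word in the dictionary:
  'sat' -> 1
  'her' -> 0
  'cat' -> 5
  'her' -> 0
  'red' -> 3

Encoded: [1, 0, 5, 0, 3]


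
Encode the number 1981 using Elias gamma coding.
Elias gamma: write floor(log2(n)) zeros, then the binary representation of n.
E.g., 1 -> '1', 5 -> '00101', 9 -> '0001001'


num_bits = floor(log2(1981)) + 1 = 11
leading_zeros = num_bits - 1 = 10
binary(1981) = 11110111101

Elias gamma(1981) = '0000000000' + '11110111101' = 000000000011110111101 (21 bits)


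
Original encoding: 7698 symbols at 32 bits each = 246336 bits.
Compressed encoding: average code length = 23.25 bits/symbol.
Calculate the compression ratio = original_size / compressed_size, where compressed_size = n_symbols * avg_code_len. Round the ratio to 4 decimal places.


original_size = n_symbols * orig_bits = 7698 * 32 = 246336 bits
compressed_size = n_symbols * avg_code_len = 7698 * 23.25 = 178978.5 bits
ratio = original_size / compressed_size = 246336 / 178978.5 = 1.3763

Compression ratio = 1.3763


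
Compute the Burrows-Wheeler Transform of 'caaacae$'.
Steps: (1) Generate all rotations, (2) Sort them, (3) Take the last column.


Rotations (sorted):
  0: $caaacae -> last char: e
  1: aaacae$c -> last char: c
  2: aacae$ca -> last char: a
  3: acae$caa -> last char: a
  4: ae$caaac -> last char: c
  5: caaacae$ -> last char: $
  6: cae$caaa -> last char: a
  7: e$caaaca -> last char: a


BWT = ecaac$aa


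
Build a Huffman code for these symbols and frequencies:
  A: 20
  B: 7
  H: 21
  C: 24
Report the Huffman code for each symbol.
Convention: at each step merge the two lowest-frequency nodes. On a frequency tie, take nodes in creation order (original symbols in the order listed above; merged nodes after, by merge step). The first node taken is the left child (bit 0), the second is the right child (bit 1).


Huffman tree construction:
Step 1: Merge B(7) + A(20) = 27
Step 2: Merge H(21) + C(24) = 45
Step 3: Merge (B+A)(27) + (H+C)(45) = 72
Read each symbol's code off the tree from the root (left child = 0, right child = 1).

Codes:
  A: 01 (length 2)
  B: 00 (length 2)
  H: 10 (length 2)
  C: 11 (length 2)
Average code length: 144/72 = 2.0000 bits/symbol


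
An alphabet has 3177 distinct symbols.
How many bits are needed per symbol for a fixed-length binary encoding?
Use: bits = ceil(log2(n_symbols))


log2(3177) = 11.6334
Bracket: 2^11 = 2048 < 3177 <= 2^12 = 4096
So ceil(log2(3177)) = 12

bits = ceil(log2(3177)) = ceil(11.6334) = 12 bits


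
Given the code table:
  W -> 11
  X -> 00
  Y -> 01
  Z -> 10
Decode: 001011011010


Decoding:
00 -> X
10 -> Z
11 -> W
01 -> Y
10 -> Z
10 -> Z


Result: XZWYZZ


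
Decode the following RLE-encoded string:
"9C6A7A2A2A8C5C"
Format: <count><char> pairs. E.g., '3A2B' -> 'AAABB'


Expanding each <count><char> pair:
  9C -> 'CCCCCCCCC'
  6A -> 'AAAAAA'
  7A -> 'AAAAAAA'
  2A -> 'AA'
  2A -> 'AA'
  8C -> 'CCCCCCCC'
  5C -> 'CCCCC'

Decoded = CCCCCCCCCAAAAAAAAAAAAAAAAACCCCCCCCCCCCC


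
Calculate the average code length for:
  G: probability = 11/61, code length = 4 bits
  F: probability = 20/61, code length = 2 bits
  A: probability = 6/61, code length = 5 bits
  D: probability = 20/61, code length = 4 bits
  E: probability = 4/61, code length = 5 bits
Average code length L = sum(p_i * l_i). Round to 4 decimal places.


Weighted contributions p_i * l_i:
  G: (11/61) * 4 = 44/61
  F: (20/61) * 2 = 40/61
  A: (6/61) * 5 = 30/61
  D: (20/61) * 4 = 80/61
  E: (4/61) * 5 = 20/61
Sum = (44 + 40 + 30 + 80 + 20)/61 = 214/61

L = 214/61 = 3.5082 bits/symbol


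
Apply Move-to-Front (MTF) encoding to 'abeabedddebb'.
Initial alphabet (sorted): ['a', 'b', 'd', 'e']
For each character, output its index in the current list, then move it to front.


MTF encoding:
'a': index 0 in ['a', 'b', 'd', 'e'] -> ['a', 'b', 'd', 'e']
'b': index 1 in ['a', 'b', 'd', 'e'] -> ['b', 'a', 'd', 'e']
'e': index 3 in ['b', 'a', 'd', 'e'] -> ['e', 'b', 'a', 'd']
'a': index 2 in ['e', 'b', 'a', 'd'] -> ['a', 'e', 'b', 'd']
'b': index 2 in ['a', 'e', 'b', 'd'] -> ['b', 'a', 'e', 'd']
'e': index 2 in ['b', 'a', 'e', 'd'] -> ['e', 'b', 'a', 'd']
'd': index 3 in ['e', 'b', 'a', 'd'] -> ['d', 'e', 'b', 'a']
'd': index 0 in ['d', 'e', 'b', 'a'] -> ['d', 'e', 'b', 'a']
'd': index 0 in ['d', 'e', 'b', 'a'] -> ['d', 'e', 'b', 'a']
'e': index 1 in ['d', 'e', 'b', 'a'] -> ['e', 'd', 'b', 'a']
'b': index 2 in ['e', 'd', 'b', 'a'] -> ['b', 'e', 'd', 'a']
'b': index 0 in ['b', 'e', 'd', 'a'] -> ['b', 'e', 'd', 'a']


Output: [0, 1, 3, 2, 2, 2, 3, 0, 0, 1, 2, 0]


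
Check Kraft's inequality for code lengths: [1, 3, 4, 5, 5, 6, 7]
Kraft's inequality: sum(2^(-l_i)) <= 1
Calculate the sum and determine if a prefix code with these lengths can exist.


Sum = 2^(-1) + 2^(-3) + 2^(-4) + 2^(-5) + 2^(-5) + 2^(-6) + 2^(-7)
    = 0.5 + 0.125 + 0.0625 + 0.03125 + 0.03125 + 0.015625 + 0.0078125
    = 99/128 = 0.7734375
Since 0.7734375 <= 1, Kraft's inequality IS satisfied.
A prefix code with these lengths CAN exist.

Kraft sum = 0.7734375. Satisfied.


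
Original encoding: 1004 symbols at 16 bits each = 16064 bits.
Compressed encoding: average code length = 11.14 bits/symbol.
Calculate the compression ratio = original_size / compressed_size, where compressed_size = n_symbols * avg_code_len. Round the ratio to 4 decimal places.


original_size = n_symbols * orig_bits = 1004 * 16 = 16064 bits
compressed_size = n_symbols * avg_code_len = 1004 * 11.14 = 11184.56 bits
ratio = original_size / compressed_size = 16064 / 11184.56 = 1.4363

Compression ratio = 1.4363


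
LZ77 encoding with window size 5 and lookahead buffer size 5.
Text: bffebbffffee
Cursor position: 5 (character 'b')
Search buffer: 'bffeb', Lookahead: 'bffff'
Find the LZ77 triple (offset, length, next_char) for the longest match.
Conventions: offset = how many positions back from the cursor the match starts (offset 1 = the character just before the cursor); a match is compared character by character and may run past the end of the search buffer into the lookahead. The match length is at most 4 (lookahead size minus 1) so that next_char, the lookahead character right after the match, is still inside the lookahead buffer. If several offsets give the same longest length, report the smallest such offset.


Try each offset into the search buffer:
  offset=1 (pos 4, char 'b'): match length 1
  offset=2 (pos 3, char 'e'): match length 0
  offset=3 (pos 2, char 'f'): match length 0
  offset=4 (pos 1, char 'f'): match length 0
  offset=5 (pos 0, char 'b'): match length 3
Longest match has length 3 at offset 5.
next_char = character at position 5 + 3 = 8 -> 'f'

Best match: offset=5, length=3 (matching 'bff' starting at position 0)
LZ77 triple: (5, 3, 'f')


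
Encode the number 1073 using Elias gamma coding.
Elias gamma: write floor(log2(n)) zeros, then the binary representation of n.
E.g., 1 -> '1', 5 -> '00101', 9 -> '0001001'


num_bits = floor(log2(1073)) + 1 = 11
leading_zeros = num_bits - 1 = 10
binary(1073) = 10000110001

Elias gamma(1073) = '0000000000' + '10000110001' = 000000000010000110001 (21 bits)


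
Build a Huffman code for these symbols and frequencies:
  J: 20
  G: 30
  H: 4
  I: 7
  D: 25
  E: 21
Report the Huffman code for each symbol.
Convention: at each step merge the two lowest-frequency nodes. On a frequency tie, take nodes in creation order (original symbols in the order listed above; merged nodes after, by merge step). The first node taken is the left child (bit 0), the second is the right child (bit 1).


Huffman tree construction:
Step 1: Merge H(4) + I(7) = 11
Step 2: Merge (H+I)(11) + J(20) = 31
Step 3: Merge E(21) + D(25) = 46
Step 4: Merge G(30) + ((H+I)+J)(31) = 61
Step 5: Merge (E+D)(46) + (G+((H+I)+J))(61) = 107
Read each symbol's code off the tree from the root (left child = 0, right child = 1).

Codes:
  J: 111 (length 3)
  G: 10 (length 2)
  H: 1100 (length 4)
  I: 1101 (length 4)
  D: 01 (length 2)
  E: 00 (length 2)
Average code length: 256/107 = 2.3925 bits/symbol


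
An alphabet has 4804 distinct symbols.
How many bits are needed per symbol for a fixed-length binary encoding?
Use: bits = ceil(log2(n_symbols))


log2(4804) = 12.23
Bracket: 2^12 = 4096 < 4804 <= 2^13 = 8192
So ceil(log2(4804)) = 13

bits = ceil(log2(4804)) = ceil(12.23) = 13 bits


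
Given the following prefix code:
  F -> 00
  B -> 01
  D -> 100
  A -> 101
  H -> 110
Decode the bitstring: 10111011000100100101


Decoding step by step:
Bits 101 -> A
Bits 110 -> H
Bits 110 -> H
Bits 00 -> F
Bits 100 -> D
Bits 100 -> D
Bits 101 -> A


Decoded message: AHHFDDA


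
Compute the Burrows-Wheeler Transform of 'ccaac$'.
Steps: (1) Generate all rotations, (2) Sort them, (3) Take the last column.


Rotations (sorted):
  0: $ccaac -> last char: c
  1: aac$cc -> last char: c
  2: ac$cca -> last char: a
  3: c$ccaa -> last char: a
  4: caac$c -> last char: c
  5: ccaac$ -> last char: $


BWT = ccaac$


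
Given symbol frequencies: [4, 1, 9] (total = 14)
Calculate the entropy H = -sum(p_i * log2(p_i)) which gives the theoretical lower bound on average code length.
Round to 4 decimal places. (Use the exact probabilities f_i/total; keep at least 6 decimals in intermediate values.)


Per-symbol terms -p_i * log2(p_i) with p_i = f_i/14:
  p = 4/14 = 0.285714: log2(p) = -1.807355, -p*log2(p) = 0.516387
  p = 1/14 = 0.071429: log2(p) = -3.807355, -p*log2(p) = 0.271954
  p = 9/14 = 0.642857: log2(p) = -0.637430, -p*log2(p) = 0.409776
H = 0.516387 + 0.271954 + 0.409776 = 1.198117

H = 1.1981 bits/symbol


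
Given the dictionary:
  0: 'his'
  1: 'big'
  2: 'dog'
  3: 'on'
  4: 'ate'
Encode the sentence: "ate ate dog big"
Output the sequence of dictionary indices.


Look up each word in the dictionary:
  'ate' -> 4
  'ate' -> 4
  'dog' -> 2
  'big' -> 1

Encoded: [4, 4, 2, 1]


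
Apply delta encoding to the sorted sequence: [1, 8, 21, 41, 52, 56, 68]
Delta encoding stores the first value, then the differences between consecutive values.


First value: 1
Deltas:
  8 - 1 = 7
  21 - 8 = 13
  41 - 21 = 20
  52 - 41 = 11
  56 - 52 = 4
  68 - 56 = 12


Delta encoded: [1, 7, 13, 20, 11, 4, 12]


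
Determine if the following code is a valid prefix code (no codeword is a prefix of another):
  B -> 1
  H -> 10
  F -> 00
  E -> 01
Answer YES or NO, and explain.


Checking each pair (does one codeword prefix another?):
  B='1' vs H='10': prefix -- VIOLATION

NO -- this is NOT a valid prefix code. B (1) is a prefix of H (10).


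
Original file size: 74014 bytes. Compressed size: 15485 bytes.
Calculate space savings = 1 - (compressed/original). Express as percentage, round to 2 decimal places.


ratio = compressed/original = 15485/74014 = 0.209217
savings = 1 - ratio = 1 - 0.209217 = 0.790783
as a percentage: 0.790783 * 100 = 79.08%

Space savings = 1 - 15485/74014 = 79.08%


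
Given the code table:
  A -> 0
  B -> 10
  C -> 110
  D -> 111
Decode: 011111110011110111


Decoding:
0 -> A
111 -> D
111 -> D
10 -> B
0 -> A
111 -> D
10 -> B
111 -> D


Result: ADDBADBD


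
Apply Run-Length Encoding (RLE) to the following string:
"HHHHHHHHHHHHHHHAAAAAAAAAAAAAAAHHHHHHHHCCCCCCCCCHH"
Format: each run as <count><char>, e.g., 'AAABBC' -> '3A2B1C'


Scanning runs left to right:
  i=0: run of 'H' x 15 -> '15H'
  i=15: run of 'A' x 15 -> '15A'
  i=30: run of 'H' x 8 -> '8H'
  i=38: run of 'C' x 9 -> '9C'
  i=47: run of 'H' x 2 -> '2H'

RLE = 15H15A8H9C2H


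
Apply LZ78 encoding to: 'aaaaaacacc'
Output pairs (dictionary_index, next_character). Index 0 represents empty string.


LZ78 encoding steps:
Dictionary: {0: ''}
Step 1: w='' (idx 0), next='a' -> output (0, 'a'), add 'a' as idx 1
Step 2: w='a' (idx 1), next='a' -> output (1, 'a'), add 'aa' as idx 2
Step 3: w='aa' (idx 2), next='a' -> output (2, 'a'), add 'aaa' as idx 3
Step 4: w='' (idx 0), next='c' -> output (0, 'c'), add 'c' as idx 4
Step 5: w='a' (idx 1), next='c' -> output (1, 'c'), add 'ac' as idx 5
Step 6: w='c' (idx 4), end of input -> output (4, '')


Encoded: [(0, 'a'), (1, 'a'), (2, 'a'), (0, 'c'), (1, 'c'), (4, '')]


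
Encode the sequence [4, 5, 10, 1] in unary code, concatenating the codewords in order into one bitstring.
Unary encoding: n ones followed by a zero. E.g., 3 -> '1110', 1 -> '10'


Encode each number as n ones followed by a terminating 0:
  4 -> 11110 (5 bits)
  5 -> 111110 (6 bits)
  10 -> 11111111110 (11 bits)
  1 -> 10 (2 bits)
Total length = 5 + 6 + 11 + 2 = 24 bits.

Unary([4, 5, 10, 1]) = 111101111101111111111010 (24 bits)


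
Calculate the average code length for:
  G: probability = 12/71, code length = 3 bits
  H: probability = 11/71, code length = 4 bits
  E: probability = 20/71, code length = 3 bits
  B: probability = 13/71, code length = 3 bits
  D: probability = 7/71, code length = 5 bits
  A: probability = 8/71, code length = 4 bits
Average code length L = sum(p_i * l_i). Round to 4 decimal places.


Weighted contributions p_i * l_i:
  G: (12/71) * 3 = 36/71
  H: (11/71) * 4 = 44/71
  E: (20/71) * 3 = 60/71
  B: (13/71) * 3 = 39/71
  D: (7/71) * 5 = 35/71
  A: (8/71) * 4 = 32/71
Sum = (36 + 44 + 60 + 39 + 35 + 32)/71 = 246/71

L = 246/71 = 3.4648 bits/symbol


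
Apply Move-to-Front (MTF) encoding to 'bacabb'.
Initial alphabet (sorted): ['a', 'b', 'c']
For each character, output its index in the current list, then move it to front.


MTF encoding:
'b': index 1 in ['a', 'b', 'c'] -> ['b', 'a', 'c']
'a': index 1 in ['b', 'a', 'c'] -> ['a', 'b', 'c']
'c': index 2 in ['a', 'b', 'c'] -> ['c', 'a', 'b']
'a': index 1 in ['c', 'a', 'b'] -> ['a', 'c', 'b']
'b': index 2 in ['a', 'c', 'b'] -> ['b', 'a', 'c']
'b': index 0 in ['b', 'a', 'c'] -> ['b', 'a', 'c']


Output: [1, 1, 2, 1, 2, 0]


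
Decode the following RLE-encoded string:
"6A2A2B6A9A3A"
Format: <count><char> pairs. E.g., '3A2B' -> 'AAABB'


Expanding each <count><char> pair:
  6A -> 'AAAAAA'
  2A -> 'AA'
  2B -> 'BB'
  6A -> 'AAAAAA'
  9A -> 'AAAAAAAAA'
  3A -> 'AAA'

Decoded = AAAAAAAABBAAAAAAAAAAAAAAAAAA


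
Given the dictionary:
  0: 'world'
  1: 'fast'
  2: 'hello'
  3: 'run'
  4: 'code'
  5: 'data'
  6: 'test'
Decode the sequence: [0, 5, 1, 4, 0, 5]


Look up each index in the dictionary:
  0 -> 'world'
  5 -> 'data'
  1 -> 'fast'
  4 -> 'code'
  0 -> 'world'
  5 -> 'data'

Decoded: "world data fast code world data"


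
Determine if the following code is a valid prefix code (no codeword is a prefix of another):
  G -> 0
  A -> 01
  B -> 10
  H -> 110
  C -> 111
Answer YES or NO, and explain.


Checking each pair (does one codeword prefix another?):
  G='0' vs A='01': prefix -- VIOLATION

NO -- this is NOT a valid prefix code. G (0) is a prefix of A (01).


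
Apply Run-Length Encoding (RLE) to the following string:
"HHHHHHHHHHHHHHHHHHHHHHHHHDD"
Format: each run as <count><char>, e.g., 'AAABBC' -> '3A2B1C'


Scanning runs left to right:
  i=0: run of 'H' x 25 -> '25H'
  i=25: run of 'D' x 2 -> '2D'

RLE = 25H2D


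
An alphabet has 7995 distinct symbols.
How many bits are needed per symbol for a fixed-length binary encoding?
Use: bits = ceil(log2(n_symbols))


log2(7995) = 12.9649
Bracket: 2^12 = 4096 < 7995 <= 2^13 = 8192
So ceil(log2(7995)) = 13

bits = ceil(log2(7995)) = ceil(12.9649) = 13 bits


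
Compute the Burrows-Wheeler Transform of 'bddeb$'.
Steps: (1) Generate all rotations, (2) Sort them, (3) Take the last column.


Rotations (sorted):
  0: $bddeb -> last char: b
  1: b$bdde -> last char: e
  2: bddeb$ -> last char: $
  3: ddeb$b -> last char: b
  4: deb$bd -> last char: d
  5: eb$bdd -> last char: d


BWT = be$bdd


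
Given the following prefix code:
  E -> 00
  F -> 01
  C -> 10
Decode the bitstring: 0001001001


Decoding step by step:
Bits 00 -> E
Bits 01 -> F
Bits 00 -> E
Bits 10 -> C
Bits 01 -> F


Decoded message: EFECF


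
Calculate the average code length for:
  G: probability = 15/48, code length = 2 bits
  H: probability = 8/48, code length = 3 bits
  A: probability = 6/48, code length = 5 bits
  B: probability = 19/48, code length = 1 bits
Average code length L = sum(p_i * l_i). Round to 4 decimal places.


Weighted contributions p_i * l_i:
  G: (15/48) * 2 = 30/48
  H: (8/48) * 3 = 24/48
  A: (6/48) * 5 = 30/48
  B: (19/48) * 1 = 19/48
Sum = (30 + 24 + 30 + 19)/48 = 103/48

L = 103/48 = 2.1458 bits/symbol


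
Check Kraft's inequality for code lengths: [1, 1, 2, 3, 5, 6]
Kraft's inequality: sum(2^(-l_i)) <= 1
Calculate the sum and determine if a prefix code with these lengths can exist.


Sum = 2^(-1) + 2^(-1) + 2^(-2) + 2^(-3) + 2^(-5) + 2^(-6)
    = 0.5 + 0.5 + 0.25 + 0.125 + 0.03125 + 0.015625
    = 91/64 = 1.421875
Since 1.421875 > 1, Kraft's inequality is NOT satisfied.
A prefix code with these lengths CANNOT exist.

Kraft sum = 1.421875. Not satisfied.


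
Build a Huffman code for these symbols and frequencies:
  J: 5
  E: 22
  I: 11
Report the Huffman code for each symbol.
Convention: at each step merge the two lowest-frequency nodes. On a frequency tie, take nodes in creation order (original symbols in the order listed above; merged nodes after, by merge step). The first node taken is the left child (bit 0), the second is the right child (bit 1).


Huffman tree construction:
Step 1: Merge J(5) + I(11) = 16
Step 2: Merge (J+I)(16) + E(22) = 38
Read each symbol's code off the tree from the root (left child = 0, right child = 1).

Codes:
  J: 00 (length 2)
  E: 1 (length 1)
  I: 01 (length 2)
Average code length: 54/38 = 1.4211 bits/symbol


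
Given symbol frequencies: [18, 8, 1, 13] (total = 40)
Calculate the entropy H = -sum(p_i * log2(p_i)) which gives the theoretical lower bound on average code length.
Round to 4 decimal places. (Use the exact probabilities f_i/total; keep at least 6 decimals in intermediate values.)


Per-symbol terms -p_i * log2(p_i) with p_i = f_i/40:
  p = 18/40 = 0.450000: log2(p) = -1.152003, -p*log2(p) = 0.518401
  p = 8/40 = 0.200000: log2(p) = -2.321928, -p*log2(p) = 0.464386
  p = 1/40 = 0.025000: log2(p) = -5.321928, -p*log2(p) = 0.133048
  p = 13/40 = 0.325000: log2(p) = -1.621488, -p*log2(p) = 0.526984
H = 0.518401 + 0.464386 + 0.133048 + 0.526984 = 1.642819

H = 1.6428 bits/symbol


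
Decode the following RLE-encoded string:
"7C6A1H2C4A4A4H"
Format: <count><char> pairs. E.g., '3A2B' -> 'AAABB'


Expanding each <count><char> pair:
  7C -> 'CCCCCCC'
  6A -> 'AAAAAA'
  1H -> 'H'
  2C -> 'CC'
  4A -> 'AAAA'
  4A -> 'AAAA'
  4H -> 'HHHH'

Decoded = CCCCCCCAAAAAAHCCAAAAAAAAHHHH


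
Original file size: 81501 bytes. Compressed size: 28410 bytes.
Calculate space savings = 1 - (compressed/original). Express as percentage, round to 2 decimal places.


ratio = compressed/original = 28410/81501 = 0.348585
savings = 1 - ratio = 1 - 0.348585 = 0.651415
as a percentage: 0.651415 * 100 = 65.14%

Space savings = 1 - 28410/81501 = 65.14%


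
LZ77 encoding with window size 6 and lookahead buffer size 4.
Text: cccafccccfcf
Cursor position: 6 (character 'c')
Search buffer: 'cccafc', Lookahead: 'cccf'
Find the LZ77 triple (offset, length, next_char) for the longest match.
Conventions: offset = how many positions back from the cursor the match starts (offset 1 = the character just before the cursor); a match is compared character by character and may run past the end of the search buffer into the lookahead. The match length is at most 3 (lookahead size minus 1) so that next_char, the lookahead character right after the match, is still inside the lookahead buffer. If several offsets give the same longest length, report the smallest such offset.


Try each offset into the search buffer:
  offset=1 (pos 5, char 'c'): match length 3
  offset=2 (pos 4, char 'f'): match length 0
  offset=3 (pos 3, char 'a'): match length 0
  offset=4 (pos 2, char 'c'): match length 1
  offset=5 (pos 1, char 'c'): match length 2
  offset=6 (pos 0, char 'c'): match length 3
Longest match has length 3, found at offsets 1, 6; take the smallest, offset 1.
next_char = character at position 6 + 3 = 9 -> 'f'

Best match: offset=1, length=3 (matching 'ccc' starting at position 5)
LZ77 triple: (1, 3, 'f')


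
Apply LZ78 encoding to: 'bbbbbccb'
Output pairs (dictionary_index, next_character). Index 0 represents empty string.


LZ78 encoding steps:
Dictionary: {0: ''}
Step 1: w='' (idx 0), next='b' -> output (0, 'b'), add 'b' as idx 1
Step 2: w='b' (idx 1), next='b' -> output (1, 'b'), add 'bb' as idx 2
Step 3: w='bb' (idx 2), next='c' -> output (2, 'c'), add 'bbc' as idx 3
Step 4: w='' (idx 0), next='c' -> output (0, 'c'), add 'c' as idx 4
Step 5: w='b' (idx 1), end of input -> output (1, '')


Encoded: [(0, 'b'), (1, 'b'), (2, 'c'), (0, 'c'), (1, '')]


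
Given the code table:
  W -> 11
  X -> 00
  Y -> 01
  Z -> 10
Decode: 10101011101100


Decoding:
10 -> Z
10 -> Z
10 -> Z
11 -> W
10 -> Z
11 -> W
00 -> X


Result: ZZZWZWX


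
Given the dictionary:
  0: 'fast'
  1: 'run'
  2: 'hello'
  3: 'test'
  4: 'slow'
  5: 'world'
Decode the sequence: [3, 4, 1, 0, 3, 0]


Look up each index in the dictionary:
  3 -> 'test'
  4 -> 'slow'
  1 -> 'run'
  0 -> 'fast'
  3 -> 'test'
  0 -> 'fast'

Decoded: "test slow run fast test fast"


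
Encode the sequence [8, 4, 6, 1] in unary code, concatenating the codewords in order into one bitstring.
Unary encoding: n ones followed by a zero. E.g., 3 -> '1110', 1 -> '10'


Encode each number as n ones followed by a terminating 0:
  8 -> 111111110 (9 bits)
  4 -> 11110 (5 bits)
  6 -> 1111110 (7 bits)
  1 -> 10 (2 bits)
Total length = 9 + 5 + 7 + 2 = 23 bits.

Unary([8, 4, 6, 1]) = 11111111011110111111010 (23 bits)


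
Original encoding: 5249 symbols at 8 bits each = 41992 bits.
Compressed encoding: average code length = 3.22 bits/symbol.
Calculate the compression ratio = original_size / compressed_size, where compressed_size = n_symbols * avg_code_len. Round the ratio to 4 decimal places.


original_size = n_symbols * orig_bits = 5249 * 8 = 41992 bits
compressed_size = n_symbols * avg_code_len = 5249 * 3.22 = 16901.78 bits
ratio = original_size / compressed_size = 41992 / 16901.78 = 2.4845

Compression ratio = 2.4845


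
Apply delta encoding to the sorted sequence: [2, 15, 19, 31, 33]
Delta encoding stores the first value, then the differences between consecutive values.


First value: 2
Deltas:
  15 - 2 = 13
  19 - 15 = 4
  31 - 19 = 12
  33 - 31 = 2


Delta encoded: [2, 13, 4, 12, 2]


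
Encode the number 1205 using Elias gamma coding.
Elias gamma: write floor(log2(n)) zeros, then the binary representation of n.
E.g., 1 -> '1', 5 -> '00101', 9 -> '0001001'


num_bits = floor(log2(1205)) + 1 = 11
leading_zeros = num_bits - 1 = 10
binary(1205) = 10010110101

Elias gamma(1205) = '0000000000' + '10010110101' = 000000000010010110101 (21 bits)


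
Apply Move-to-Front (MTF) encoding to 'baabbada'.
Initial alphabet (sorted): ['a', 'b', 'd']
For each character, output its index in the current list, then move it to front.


MTF encoding:
'b': index 1 in ['a', 'b', 'd'] -> ['b', 'a', 'd']
'a': index 1 in ['b', 'a', 'd'] -> ['a', 'b', 'd']
'a': index 0 in ['a', 'b', 'd'] -> ['a', 'b', 'd']
'b': index 1 in ['a', 'b', 'd'] -> ['b', 'a', 'd']
'b': index 0 in ['b', 'a', 'd'] -> ['b', 'a', 'd']
'a': index 1 in ['b', 'a', 'd'] -> ['a', 'b', 'd']
'd': index 2 in ['a', 'b', 'd'] -> ['d', 'a', 'b']
'a': index 1 in ['d', 'a', 'b'] -> ['a', 'd', 'b']


Output: [1, 1, 0, 1, 0, 1, 2, 1]


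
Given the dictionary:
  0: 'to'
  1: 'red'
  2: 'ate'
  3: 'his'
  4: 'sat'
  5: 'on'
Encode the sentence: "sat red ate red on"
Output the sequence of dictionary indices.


Look up each word in the dictionary:
  'sat' -> 4
  'red' -> 1
  'ate' -> 2
  'red' -> 1
  'on' -> 5

Encoded: [4, 1, 2, 1, 5]


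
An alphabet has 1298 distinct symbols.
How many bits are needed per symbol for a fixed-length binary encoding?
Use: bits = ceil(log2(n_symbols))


log2(1298) = 10.3421
Bracket: 2^10 = 1024 < 1298 <= 2^11 = 2048
So ceil(log2(1298)) = 11

bits = ceil(log2(1298)) = ceil(10.3421) = 11 bits


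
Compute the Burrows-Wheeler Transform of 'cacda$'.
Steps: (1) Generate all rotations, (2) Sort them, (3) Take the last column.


Rotations (sorted):
  0: $cacda -> last char: a
  1: a$cacd -> last char: d
  2: acda$c -> last char: c
  3: cacda$ -> last char: $
  4: cda$ca -> last char: a
  5: da$cac -> last char: c


BWT = adc$ac


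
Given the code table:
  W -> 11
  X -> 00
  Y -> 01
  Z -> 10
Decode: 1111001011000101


Decoding:
11 -> W
11 -> W
00 -> X
10 -> Z
11 -> W
00 -> X
01 -> Y
01 -> Y


Result: WWXZWXYY


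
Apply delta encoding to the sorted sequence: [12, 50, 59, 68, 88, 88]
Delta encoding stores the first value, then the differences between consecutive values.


First value: 12
Deltas:
  50 - 12 = 38
  59 - 50 = 9
  68 - 59 = 9
  88 - 68 = 20
  88 - 88 = 0


Delta encoded: [12, 38, 9, 9, 20, 0]


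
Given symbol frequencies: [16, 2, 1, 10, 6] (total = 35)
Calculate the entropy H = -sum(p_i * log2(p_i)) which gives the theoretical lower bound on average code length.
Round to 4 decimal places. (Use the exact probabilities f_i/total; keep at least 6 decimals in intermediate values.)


Per-symbol terms -p_i * log2(p_i) with p_i = f_i/35:
  p = 16/35 = 0.457143: log2(p) = -1.129283, -p*log2(p) = 0.516244
  p = 2/35 = 0.057143: log2(p) = -4.129283, -p*log2(p) = 0.235959
  p = 1/35 = 0.028571: log2(p) = -5.129283, -p*log2(p) = 0.146551
  p = 10/35 = 0.285714: log2(p) = -1.807355, -p*log2(p) = 0.516387
  p = 6/35 = 0.171429: log2(p) = -2.544321, -p*log2(p) = 0.436169
H = 0.516244 + 0.235959 + 0.146551 + 0.516387 + 0.436169 = 1.851310

H = 1.8513 bits/symbol


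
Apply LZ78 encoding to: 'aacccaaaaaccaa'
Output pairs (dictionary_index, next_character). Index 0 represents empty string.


LZ78 encoding steps:
Dictionary: {0: ''}
Step 1: w='' (idx 0), next='a' -> output (0, 'a'), add 'a' as idx 1
Step 2: w='a' (idx 1), next='c' -> output (1, 'c'), add 'ac' as idx 2
Step 3: w='' (idx 0), next='c' -> output (0, 'c'), add 'c' as idx 3
Step 4: w='c' (idx 3), next='a' -> output (3, 'a'), add 'ca' as idx 4
Step 5: w='a' (idx 1), next='a' -> output (1, 'a'), add 'aa' as idx 5
Step 6: w='aa' (idx 5), next='c' -> output (5, 'c'), add 'aac' as idx 6
Step 7: w='ca' (idx 4), next='a' -> output (4, 'a'), add 'caa' as idx 7


Encoded: [(0, 'a'), (1, 'c'), (0, 'c'), (3, 'a'), (1, 'a'), (5, 'c'), (4, 'a')]


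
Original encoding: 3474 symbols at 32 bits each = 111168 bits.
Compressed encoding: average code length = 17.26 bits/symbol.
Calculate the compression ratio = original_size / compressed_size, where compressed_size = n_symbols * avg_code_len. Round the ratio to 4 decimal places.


original_size = n_symbols * orig_bits = 3474 * 32 = 111168 bits
compressed_size = n_symbols * avg_code_len = 3474 * 17.26 = 59961.24 bits
ratio = original_size / compressed_size = 111168 / 59961.24 = 1.854

Compression ratio = 1.854


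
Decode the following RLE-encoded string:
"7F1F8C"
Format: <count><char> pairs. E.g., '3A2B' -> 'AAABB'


Expanding each <count><char> pair:
  7F -> 'FFFFFFF'
  1F -> 'F'
  8C -> 'CCCCCCCC'

Decoded = FFFFFFFFCCCCCCCC


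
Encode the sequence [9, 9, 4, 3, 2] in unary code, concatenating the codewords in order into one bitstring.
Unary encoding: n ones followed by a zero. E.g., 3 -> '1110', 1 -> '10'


Encode each number as n ones followed by a terminating 0:
  9 -> 1111111110 (10 bits)
  9 -> 1111111110 (10 bits)
  4 -> 11110 (5 bits)
  3 -> 1110 (4 bits)
  2 -> 110 (3 bits)
Total length = 10 + 10 + 5 + 4 + 3 = 32 bits.

Unary([9, 9, 4, 3, 2]) = 11111111101111111110111101110110 (32 bits)


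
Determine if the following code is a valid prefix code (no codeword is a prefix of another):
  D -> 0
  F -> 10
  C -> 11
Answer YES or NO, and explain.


Checking each pair (does one codeword prefix another?):
  D='0' vs F='10': no prefix
  D='0' vs C='11': no prefix
  F='10' vs D='0': no prefix
  F='10' vs C='11': no prefix
  C='11' vs D='0': no prefix
  C='11' vs F='10': no prefix
No violation found over all pairs.

YES -- this is a valid prefix code. No codeword is a prefix of any other codeword.


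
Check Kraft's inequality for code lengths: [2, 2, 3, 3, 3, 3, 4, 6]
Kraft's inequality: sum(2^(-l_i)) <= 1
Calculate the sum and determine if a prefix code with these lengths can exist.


Sum = 2^(-2) + 2^(-2) + 2^(-3) + 2^(-3) + 2^(-3) + 2^(-3) + 2^(-4) + 2^(-6)
    = 0.25 + 0.25 + 0.125 + 0.125 + 0.125 + 0.125 + 0.0625 + 0.015625
    = 69/64 = 1.078125
Since 1.078125 > 1, Kraft's inequality is NOT satisfied.
A prefix code with these lengths CANNOT exist.

Kraft sum = 1.078125. Not satisfied.


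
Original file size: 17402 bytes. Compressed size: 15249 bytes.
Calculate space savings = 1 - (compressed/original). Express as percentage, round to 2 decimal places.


ratio = compressed/original = 15249/17402 = 0.876279
savings = 1 - ratio = 1 - 0.876279 = 0.123721
as a percentage: 0.123721 * 100 = 12.37%

Space savings = 1 - 15249/17402 = 12.37%


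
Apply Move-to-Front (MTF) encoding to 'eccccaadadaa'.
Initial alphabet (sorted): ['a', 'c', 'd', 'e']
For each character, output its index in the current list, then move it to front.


MTF encoding:
'e': index 3 in ['a', 'c', 'd', 'e'] -> ['e', 'a', 'c', 'd']
'c': index 2 in ['e', 'a', 'c', 'd'] -> ['c', 'e', 'a', 'd']
'c': index 0 in ['c', 'e', 'a', 'd'] -> ['c', 'e', 'a', 'd']
'c': index 0 in ['c', 'e', 'a', 'd'] -> ['c', 'e', 'a', 'd']
'c': index 0 in ['c', 'e', 'a', 'd'] -> ['c', 'e', 'a', 'd']
'a': index 2 in ['c', 'e', 'a', 'd'] -> ['a', 'c', 'e', 'd']
'a': index 0 in ['a', 'c', 'e', 'd'] -> ['a', 'c', 'e', 'd']
'd': index 3 in ['a', 'c', 'e', 'd'] -> ['d', 'a', 'c', 'e']
'a': index 1 in ['d', 'a', 'c', 'e'] -> ['a', 'd', 'c', 'e']
'd': index 1 in ['a', 'd', 'c', 'e'] -> ['d', 'a', 'c', 'e']
'a': index 1 in ['d', 'a', 'c', 'e'] -> ['a', 'd', 'c', 'e']
'a': index 0 in ['a', 'd', 'c', 'e'] -> ['a', 'd', 'c', 'e']


Output: [3, 2, 0, 0, 0, 2, 0, 3, 1, 1, 1, 0]


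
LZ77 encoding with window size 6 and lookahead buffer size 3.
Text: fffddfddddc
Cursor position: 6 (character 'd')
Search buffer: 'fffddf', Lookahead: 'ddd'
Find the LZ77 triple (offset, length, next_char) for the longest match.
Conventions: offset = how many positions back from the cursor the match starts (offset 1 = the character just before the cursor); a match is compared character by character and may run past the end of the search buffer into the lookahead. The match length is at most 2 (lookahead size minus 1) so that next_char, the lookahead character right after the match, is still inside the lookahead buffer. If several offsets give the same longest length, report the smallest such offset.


Try each offset into the search buffer:
  offset=1 (pos 5, char 'f'): match length 0
  offset=2 (pos 4, char 'd'): match length 1
  offset=3 (pos 3, char 'd'): match length 2
  offset=4 (pos 2, char 'f'): match length 0
  offset=5 (pos 1, char 'f'): match length 0
  offset=6 (pos 0, char 'f'): match length 0
Longest match has length 2 at offset 3.
next_char = character at position 6 + 2 = 8 -> 'd'

Best match: offset=3, length=2 (matching 'dd' starting at position 3)
LZ77 triple: (3, 2, 'd')
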